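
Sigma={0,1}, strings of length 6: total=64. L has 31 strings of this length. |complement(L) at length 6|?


Alphabet: {0,1}
String length: 6
Total strings of length 6 = 2^6 = 64
Strings in L = 31
Complement = total - |L|
= 64 - 31
= 33

33


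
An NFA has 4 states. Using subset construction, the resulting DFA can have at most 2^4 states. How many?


NFA has 4 states
Subset construction: each DFA state = subset of NFA states
Maximum subsets = 2^4
2^4 = 16

16


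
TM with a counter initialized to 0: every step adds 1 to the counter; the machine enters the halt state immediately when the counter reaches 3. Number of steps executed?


Counter starts at 0. Counting sequence:
  Step 1: counter = 1
  Step 2: counter = 2
  Step 3: counter = 3
Counter reached 3 -> halt
Total steps = 3

3


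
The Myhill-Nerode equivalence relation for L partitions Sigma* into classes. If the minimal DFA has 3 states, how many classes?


Myhill-Nerode theorem:
Number of equivalence classes = number of states in minimal DFA
Minimal DFA states = 3
Therefore equivalence classes = 3

3


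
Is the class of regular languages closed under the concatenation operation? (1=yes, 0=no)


Regular languages are closed under:
- Union (DFA product construction)
- Intersection (DFA product construction)
- Complement (swap accept/reject states)
- Concatenation (NFA construction)
- Kleene star (NFA construction)
concatenation is in this list
Therefore: closed

1


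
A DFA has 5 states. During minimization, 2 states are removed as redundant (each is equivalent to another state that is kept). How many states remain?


Original DFA: 5 states
Redundant states removed: 2
Minimized states = original - removed
= 5 - 2
= 3

3


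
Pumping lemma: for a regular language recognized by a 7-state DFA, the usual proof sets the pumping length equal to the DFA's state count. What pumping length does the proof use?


Pumping lemma for regular languages (standard proof):
Take p = |Q|, the number of DFA states.
Any string of length >= |Q| passes through |Q|+1 states while reading its first |Q| symbols,
so by pigeonhole some state repeats, giving the loop that can be pumped.
Here |Q| = 7
Therefore the proof uses p = 7

7


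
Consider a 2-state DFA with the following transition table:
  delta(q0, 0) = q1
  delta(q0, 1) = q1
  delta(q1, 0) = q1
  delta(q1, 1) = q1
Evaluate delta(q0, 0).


Looking up transition function:
delta(q0, 0) in the table
Row: q0, Column: 0
Result: q1

q1


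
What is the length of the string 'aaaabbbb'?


String: 'aaaabbbb'
Counting characters:
  'a' appears 4 time(s)
  'b' appears 4 time(s)
Total length = 4 + 4 = 8

8


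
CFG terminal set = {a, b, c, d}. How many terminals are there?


Terminal symbols: a, b, c, d
Counting each: a (#1), b (#2), c (#3), d (#4)
Total = 4

4


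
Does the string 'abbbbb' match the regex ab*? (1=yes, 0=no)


Pattern: ab*
String: 'abbbbb'
Pattern requires: exactly one 'a' followed by zero or more 'b's
First char is 'a' -> OK
Rest 'bbbbb': all b's? Yes
Result: 1

1


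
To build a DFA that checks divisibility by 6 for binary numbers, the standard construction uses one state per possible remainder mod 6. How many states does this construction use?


Divisibility by 6 is tracked via the remainder mod 6: 0, 1, ..., 5
The construction assigns one state to each remainder
Number of remainders = 6

6


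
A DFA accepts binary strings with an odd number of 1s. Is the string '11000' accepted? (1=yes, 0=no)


DFA has 2 states: q_even (start, accept=no) and q_odd
Processing string '11000' character by character:
  Position 0: read '1', 1-count=1 -> q_odd
  Position 1: read '1', 1-count=2 -> q_even
  Position 2: read '0', 1-count=2 -> q_even (no change)
  Position 3: read '0', 1-count=2 -> q_even (no change)
  Position 4: read '0', 1-count=2 -> q_even (no change)
Final state: q_even, total 1s = 2 (even); the DFA requires an odd count -> reject

0


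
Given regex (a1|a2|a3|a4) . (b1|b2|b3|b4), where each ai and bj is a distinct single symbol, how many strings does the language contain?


First group: 4 alternatives
Second group: 4 alternatives
Concatenation: each choice from group 1 pairs with each from group 2
Total = 4 x 4 = 16

16


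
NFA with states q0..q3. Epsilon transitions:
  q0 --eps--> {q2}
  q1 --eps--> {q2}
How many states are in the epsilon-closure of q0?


Starting from q0
Initialize closure = {q0}
Follow epsilon from q0 -> add q2
Final closure: {q0, q2}
Size = 2

2


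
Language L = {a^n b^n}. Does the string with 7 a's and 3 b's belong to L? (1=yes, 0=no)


Language requires equal numbers of a's and b's
PDA pushes for each 'a', pops for each 'b'
Number of a's = 7
Number of b's = 3
7 != 3 -> Reject

0


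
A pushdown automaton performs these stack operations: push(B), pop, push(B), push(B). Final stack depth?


Tracing stack operations:
  push(B) -> stack = [B], depth=1
  pop -> removed B, stack = [], depth=0
  push(B) -> stack = [B], depth=1
  push(B) -> stack = [B,B], depth=2
Final depth = 2

2


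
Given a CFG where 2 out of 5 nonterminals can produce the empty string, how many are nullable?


Nonterminals: {S, A, B, C, D}
A nonterminal is nullable if it can derive epsilon
Counting nullable nonterminals: 2
Total nullable = 2

2


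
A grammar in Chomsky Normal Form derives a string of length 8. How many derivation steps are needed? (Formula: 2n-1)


Chomsky Normal Form derivation:
String length n = 8
Each step either:
  - Splits a nonterminal into two (n-1 such steps)
  - Converts a nonterminal to terminal (n such steps)
Total = (n-1) + n = 2n - 1
= 2(8) - 1
= 16 - 1
= 15

15


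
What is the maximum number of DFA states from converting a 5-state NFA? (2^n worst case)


NFA has 5 states
Subset construction: each DFA state = subset of NFA states
Maximum subsets = 2^5
2^5 = 32

32


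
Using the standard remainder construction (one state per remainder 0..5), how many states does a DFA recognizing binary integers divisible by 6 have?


Divisibility by 6 is tracked via the remainder mod 6: 0, 1, ..., 5
The construction assigns one state to each remainder
Number of remainders = 6

6


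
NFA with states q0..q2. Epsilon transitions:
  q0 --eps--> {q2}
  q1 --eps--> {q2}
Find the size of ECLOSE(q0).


Starting from q0
Initialize closure = {q0}
Follow epsilon from q0 -> add q2
Final closure: {q0, q2}
Size = 2

2


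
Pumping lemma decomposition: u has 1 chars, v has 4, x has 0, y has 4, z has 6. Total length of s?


|s| = |u| + |v| + |x| + |y| + |z|
= 1 + 4 + 0 + 4 + 6
= 5 + 0 + 10
= 5 + 10
= 15

15


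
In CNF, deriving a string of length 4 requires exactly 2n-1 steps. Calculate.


Chomsky Normal Form derivation:
String length n = 4
Each step either:
  - Splits a nonterminal into two (n-1 such steps)
  - Converts a nonterminal to terminal (n such steps)
Total = (n-1) + n = 2n - 1
= 2(4) - 1
= 8 - 1
= 7

7


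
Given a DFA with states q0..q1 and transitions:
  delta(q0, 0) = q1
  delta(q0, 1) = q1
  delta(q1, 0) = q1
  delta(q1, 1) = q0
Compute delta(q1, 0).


Looking up transition function:
delta(q1, 0) in the table
Row: q1, Column: 0
Result: q1

q1


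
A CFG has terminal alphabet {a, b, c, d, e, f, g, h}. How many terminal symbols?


Terminal symbols: a, b, c, d, e, f, g, h
Counting each: a (#1), b (#2), c (#3), d (#4), e (#5), f (#6), g (#7), h (#8)
Total = 8

8


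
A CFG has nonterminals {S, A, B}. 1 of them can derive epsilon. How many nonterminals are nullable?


Nonterminals: {S, A, B}
A nonterminal is nullable if it can derive epsilon
Counting nullable nonterminals: 1
Total nullable = 1

1


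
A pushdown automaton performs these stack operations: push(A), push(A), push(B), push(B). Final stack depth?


Tracing stack operations:
  push(A) -> stack = [A], depth=1
  push(A) -> stack = [A,A], depth=2
  push(B) -> stack = [A,A,B], depth=3
  push(B) -> stack = [A,A,B,B], depth=4
Final depth = 4

4


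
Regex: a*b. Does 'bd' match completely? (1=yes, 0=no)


Pattern: a*b
String: 'bd'
Pattern requires: zero or more 'a's followed by exactly one 'b'
Found 0 leading 'a's
Remaining: 'bd'
Remaining is not 'b' -> no match
Result: 0

0


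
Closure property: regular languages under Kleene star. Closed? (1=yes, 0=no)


Regular languages are closed under:
- Union (DFA product construction)
- Intersection (DFA product construction)
- Complement (swap accept/reject states)
- Concatenation (NFA construction)
- Kleene star (NFA construction)
Kleene star is in this list
Therefore: closed

1


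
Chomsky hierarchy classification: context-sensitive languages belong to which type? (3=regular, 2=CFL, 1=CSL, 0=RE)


Chomsky hierarchy levels:
  Type 3: Regular (DFA/NFA/regex)
  Type 2: Context-free (PDA)
  Type 1: Context-sensitive
  Type 0: Recursively enumerable (TM)
'context-sensitive' corresponds to Type 1

1


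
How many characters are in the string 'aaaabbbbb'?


String: 'aaaabbbbb'
Counting characters:
  'a' appears 4 time(s)
  'b' appears 5 time(s)
Total length = 4 + 5 = 9

9


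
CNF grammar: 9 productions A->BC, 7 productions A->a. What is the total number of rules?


CNF allows two rule forms:
  A -> BC (binary): 9 rules
  A -> a (terminal): 7 rules
Total = 9 + 7 = 16

16


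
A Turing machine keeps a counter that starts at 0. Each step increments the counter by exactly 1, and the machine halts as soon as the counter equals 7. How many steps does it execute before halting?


Counter starts at 0. Counting sequence:
  Step 1: counter = 1
  Step 2: counter = 2
  Step 3: counter = 3
  Step 4: counter = 4
  Step 5: counter = 5
  Step 6: counter = 6
  Step 7: counter = 7
Counter reached 7 -> halt
Total steps = 7

7


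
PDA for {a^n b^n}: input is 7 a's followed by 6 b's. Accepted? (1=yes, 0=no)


Language requires equal numbers of a's and b's
PDA pushes for each 'a', pops for each 'b'
Number of a's = 7
Number of b's = 6
7 != 6 -> Reject

0


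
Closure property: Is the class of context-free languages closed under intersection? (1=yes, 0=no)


CFL closure properties:
  Closed under: union, concatenation, Kleene star
  NOT closed under: intersection, complement
Operation 'intersection' is in not-closed list -> No (not closed)

0


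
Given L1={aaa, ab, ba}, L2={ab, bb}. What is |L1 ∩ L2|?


L1 = {aaa, ab, ba}
L2 = {ab, bb}
Checking each string in L1 against L2:
  'aaa': in L2? No
  'ab': in L2? Yes
  'ba': in L2? No
Intersection = {ab}
|L1 ∩ L2| = 1

1


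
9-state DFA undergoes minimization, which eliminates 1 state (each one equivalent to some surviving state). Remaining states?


Original DFA: 9 states
Redundant states removed: 1
Minimized states = original - removed
= 9 - 1
= 8

8


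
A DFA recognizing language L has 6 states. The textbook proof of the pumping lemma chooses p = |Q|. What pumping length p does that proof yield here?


Pumping lemma for regular languages (standard proof):
Take p = |Q|, the number of DFA states.
Any string of length >= |Q| passes through |Q|+1 states while reading its first |Q| symbols,
so by pigeonhole some state repeats, giving the loop that can be pumped.
Here |Q| = 6
Therefore the proof uses p = 6

6


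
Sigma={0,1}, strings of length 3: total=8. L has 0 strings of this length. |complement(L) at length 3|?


Alphabet: {0,1}
String length: 3
Total strings of length 3 = 2^3 = 8
Strings in L = 0
Complement = total - |L|
= 8 - 0
= 8

8


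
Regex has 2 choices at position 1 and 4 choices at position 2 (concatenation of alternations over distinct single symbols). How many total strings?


First group: 2 alternatives
Second group: 4 alternatives
Concatenation: each choice from group 1 pairs with each from group 2
Total = 2 x 4 = 8

8


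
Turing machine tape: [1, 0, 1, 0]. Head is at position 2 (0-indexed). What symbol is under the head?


Tape: [1, 0, 1, 0]
Positions: 0 1 2 3
Values:    1 0 1 0
Head at position 2
tape[2] = 1

1


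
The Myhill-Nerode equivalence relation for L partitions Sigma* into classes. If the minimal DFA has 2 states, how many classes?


Myhill-Nerode theorem:
Number of equivalence classes = number of states in minimal DFA
Minimal DFA states = 2
Therefore equivalence classes = 2

2


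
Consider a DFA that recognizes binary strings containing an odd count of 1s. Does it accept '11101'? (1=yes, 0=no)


DFA has 2 states: q_even (start, accept=no) and q_odd
Processing string '11101' character by character:
  Position 0: read '1', 1-count=1 -> q_odd
  Position 1: read '1', 1-count=2 -> q_even
  Position 2: read '1', 1-count=3 -> q_odd
  Position 3: read '0', 1-count=3 -> q_odd (no change)
  Position 4: read '1', 1-count=4 -> q_even
Final state: q_even, total 1s = 4 (even); the DFA requires an odd count -> reject

0


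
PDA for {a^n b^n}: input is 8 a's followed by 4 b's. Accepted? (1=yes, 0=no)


Language requires equal numbers of a's and b's
PDA pushes for each 'a', pops for each 'b'
Number of a's = 8
Number of b's = 4
8 != 4 -> Reject

0


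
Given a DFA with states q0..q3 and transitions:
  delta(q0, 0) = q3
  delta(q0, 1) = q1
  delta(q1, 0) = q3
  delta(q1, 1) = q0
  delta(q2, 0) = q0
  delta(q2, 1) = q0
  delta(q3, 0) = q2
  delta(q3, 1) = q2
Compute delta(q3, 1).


Looking up transition function:
delta(q3, 1) in the table
Row: q3, Column: 1
Result: q2

q2


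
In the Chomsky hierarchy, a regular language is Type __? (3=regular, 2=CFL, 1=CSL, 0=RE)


Chomsky hierarchy levels:
  Type 3: Regular (DFA/NFA/regex)
  Type 2: Context-free (PDA)
  Type 1: Context-sensitive
  Type 0: Recursively enumerable (TM)
'regular' corresponds to Type 3

3


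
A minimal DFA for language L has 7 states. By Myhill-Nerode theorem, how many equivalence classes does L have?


Myhill-Nerode theorem:
Number of equivalence classes = number of states in minimal DFA
Minimal DFA states = 7
Therefore equivalence classes = 7

7


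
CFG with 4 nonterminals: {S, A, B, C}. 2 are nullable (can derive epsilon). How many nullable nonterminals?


Nonterminals: {S, A, B, C}
A nonterminal is nullable if it can derive epsilon
Counting nullable nonterminals: 2
Total nullable = 2

2


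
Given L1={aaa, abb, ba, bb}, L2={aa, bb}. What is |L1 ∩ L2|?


L1 = {aaa, abb, ba, bb}
L2 = {aa, bb}
Checking each string in L1 against L2:
  'aaa': in L2? No
  'abb': in L2? No
  'ba': in L2? No
  'bb': in L2? Yes
Intersection = {bb}
|L1 ∩ L2| = 1

1


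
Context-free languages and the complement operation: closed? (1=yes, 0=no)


CFL closure properties:
  Closed under: union, concatenation, Kleene star
  NOT closed under: intersection, complement
Operation 'complement' is in not-closed list -> No (not closed)

0


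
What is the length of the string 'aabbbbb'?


String: 'aabbbbb'
Counting characters:
  'a' appears 2 time(s)
  'b' appears 5 time(s)
Total length = 2 + 5 = 7

7


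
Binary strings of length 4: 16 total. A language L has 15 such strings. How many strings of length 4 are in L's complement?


Alphabet: {0,1}
String length: 4
Total strings of length 4 = 2^4 = 16
Strings in L = 15
Complement = total - |L|
= 16 - 15
= 1

1


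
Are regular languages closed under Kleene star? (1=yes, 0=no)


Regular languages are closed under:
- Union (DFA product construction)
- Intersection (DFA product construction)
- Complement (swap accept/reject states)
- Concatenation (NFA construction)
- Kleene star (NFA construction)
Kleene star is in this list
Therefore: closed

1


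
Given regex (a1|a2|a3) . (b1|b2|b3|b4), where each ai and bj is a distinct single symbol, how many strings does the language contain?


First group: 3 alternatives
Second group: 4 alternatives
Concatenation: each choice from group 1 pairs with each from group 2
Total = 3 x 4 = 12

12


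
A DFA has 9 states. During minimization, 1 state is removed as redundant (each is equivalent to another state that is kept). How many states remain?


Original DFA: 9 states
Redundant states removed: 1
Minimized states = original - removed
= 9 - 1
= 8

8


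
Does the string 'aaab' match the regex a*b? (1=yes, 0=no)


Pattern: a*b
String: 'aaab'
Pattern requires: zero or more 'a's followed by exactly one 'b'
Found 3 leading 'a's
Remaining: 'b'
Remaining is exactly 'b' -> match
Result: 1

1


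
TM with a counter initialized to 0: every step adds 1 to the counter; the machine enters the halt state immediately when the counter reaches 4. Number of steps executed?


Counter starts at 0. Counting sequence:
  Step 1: counter = 1
  Step 2: counter = 2
  Step 3: counter = 3
  Step 4: counter = 4
Counter reached 4 -> halt
Total steps = 4

4


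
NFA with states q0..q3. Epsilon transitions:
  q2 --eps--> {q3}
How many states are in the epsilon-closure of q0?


Starting from q0
Initialize closure = {q0}
q0 has no outgoing epsilon transitions -> nothing to add
Final closure: {q0}
Size = 1

1


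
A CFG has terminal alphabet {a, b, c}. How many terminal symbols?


Terminal symbols: a, b, c
Counting each: a (#1), b (#2), c (#3)
Total = 3

3


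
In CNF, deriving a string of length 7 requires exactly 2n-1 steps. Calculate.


Chomsky Normal Form derivation:
String length n = 7
Each step either:
  - Splits a nonterminal into two (n-1 such steps)
  - Converts a nonterminal to terminal (n such steps)
Total = (n-1) + n = 2n - 1
= 2(7) - 1
= 14 - 1
= 13

13


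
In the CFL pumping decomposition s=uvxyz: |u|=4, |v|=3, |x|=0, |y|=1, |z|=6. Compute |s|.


|s| = |u| + |v| + |x| + |y| + |z|
= 4 + 3 + 0 + 1 + 6
= 7 + 0 + 7
= 7 + 7
= 14

14


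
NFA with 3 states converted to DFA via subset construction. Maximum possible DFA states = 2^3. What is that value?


NFA has 3 states
Subset construction: each DFA state = subset of NFA states
Maximum subsets = 2^3
2^3 = 8

8


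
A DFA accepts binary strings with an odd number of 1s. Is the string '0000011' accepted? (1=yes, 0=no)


DFA has 2 states: q_even (start, accept=no) and q_odd
Processing string '0000011' character by character:
  Position 0: read '0', 1-count=0 -> q_even (no change)
  Position 1: read '0', 1-count=0 -> q_even (no change)
  Position 2: read '0', 1-count=0 -> q_even (no change)
  Position 3: read '0', 1-count=0 -> q_even (no change)
  Position 4: read '0', 1-count=0 -> q_even (no change)
  Position 5: read '1', 1-count=1 -> q_odd
  Position 6: read '1', 1-count=2 -> q_even
Final state: q_even, total 1s = 2 (even); the DFA requires an odd count -> reject

0


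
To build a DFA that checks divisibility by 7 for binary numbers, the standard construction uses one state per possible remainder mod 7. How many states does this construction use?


Divisibility by 7 is tracked via the remainder mod 7: 0, 1, ..., 6
The construction assigns one state to each remainder
Number of remainders = 7

7


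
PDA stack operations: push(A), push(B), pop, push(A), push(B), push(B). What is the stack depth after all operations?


Tracing stack operations:
  push(A) -> stack = [A], depth=1
  push(B) -> stack = [A,B], depth=2
  pop -> removed B, stack = [A], depth=1
  push(A) -> stack = [A,A], depth=2
  push(B) -> stack = [A,A,B], depth=3
  push(B) -> stack = [A,A,B,B], depth=4
Final depth = 4

4


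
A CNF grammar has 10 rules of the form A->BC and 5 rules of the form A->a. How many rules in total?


CNF allows two rule forms:
  A -> BC (binary): 10 rules
  A -> a (terminal): 5 rules
Total = 10 + 5 = 15

15


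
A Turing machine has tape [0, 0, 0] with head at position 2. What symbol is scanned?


Tape: [0, 0, 0]
Positions: 0 1 2
Values:    0 0 0
Head at position 2
tape[2] = 0

0


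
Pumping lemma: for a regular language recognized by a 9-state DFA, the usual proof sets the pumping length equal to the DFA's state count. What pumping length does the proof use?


Pumping lemma for regular languages (standard proof):
Take p = |Q|, the number of DFA states.
Any string of length >= |Q| passes through |Q|+1 states while reading its first |Q| symbols,
so by pigeonhole some state repeats, giving the loop that can be pumped.
Here |Q| = 9
Therefore the proof uses p = 9

9


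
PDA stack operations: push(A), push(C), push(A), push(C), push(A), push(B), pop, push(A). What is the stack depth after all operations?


Tracing stack operations:
  push(A) -> stack = [A], depth=1
  push(C) -> stack = [A,C], depth=2
  push(A) -> stack = [A,C,A], depth=3
  push(C) -> stack = [A,C,A,C], depth=4
  push(A) -> stack = [A,C,A,C,A], depth=5
  push(B) -> stack = [A,C,A,C,A,B], depth=6
  pop -> removed B, stack = [A,C,A,C,A], depth=5
  push(A) -> stack = [A,C,A,C,A,A], depth=6
Final depth = 6

6


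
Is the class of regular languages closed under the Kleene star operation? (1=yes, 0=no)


Regular languages are closed under:
- Union (DFA product construction)
- Intersection (DFA product construction)
- Complement (swap accept/reject states)
- Concatenation (NFA construction)
- Kleene star (NFA construction)
Kleene star is in this list
Therefore: closed

1


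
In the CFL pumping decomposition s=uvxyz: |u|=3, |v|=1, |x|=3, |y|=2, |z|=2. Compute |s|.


|s| = |u| + |v| + |x| + |y| + |z|
= 3 + 1 + 3 + 2 + 2
= 4 + 3 + 4
= 7 + 4
= 11

11


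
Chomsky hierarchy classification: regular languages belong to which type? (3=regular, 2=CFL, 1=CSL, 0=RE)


Chomsky hierarchy levels:
  Type 3: Regular (DFA/NFA/regex)
  Type 2: Context-free (PDA)
  Type 1: Context-sensitive
  Type 0: Recursively enumerable (TM)
'regular' corresponds to Type 3

3


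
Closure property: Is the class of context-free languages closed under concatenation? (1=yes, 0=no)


CFL closure properties:
  Closed under: union, concatenation, Kleene star
  NOT closed under: intersection, complement
Operation 'concatenation' is in closed list -> Yes (closed)

1


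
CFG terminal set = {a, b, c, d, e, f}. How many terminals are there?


Terminal symbols: a, b, c, d, e, f
Counting each: a (#1), b (#2), c (#3), d (#4), e (#5), f (#6)
Total = 6

6


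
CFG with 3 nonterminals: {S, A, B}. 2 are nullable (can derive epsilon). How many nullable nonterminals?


Nonterminals: {S, A, B}
A nonterminal is nullable if it can derive epsilon
Counting nullable nonterminals: 2
Total nullable = 2

2


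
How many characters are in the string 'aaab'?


String: 'aaab'
Counting characters:
  'a' appears 3 time(s)
  'b' appears 1 time(s)
Total length = 3 + 1 = 4

4


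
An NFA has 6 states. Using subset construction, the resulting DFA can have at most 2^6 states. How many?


NFA has 6 states
Subset construction: each DFA state = subset of NFA states
Maximum subsets = 2^6
2^6 = 64

64


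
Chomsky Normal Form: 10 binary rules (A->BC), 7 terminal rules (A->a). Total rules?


CNF allows two rule forms:
  A -> BC (binary): 10 rules
  A -> a (terminal): 7 rules
Total = 10 + 7 = 17

17


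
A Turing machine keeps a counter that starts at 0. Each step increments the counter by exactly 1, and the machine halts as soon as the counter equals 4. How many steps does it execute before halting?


Counter starts at 0. Counting sequence:
  Step 1: counter = 1
  Step 2: counter = 2
  Step 3: counter = 3
  Step 4: counter = 4
Counter reached 4 -> halt
Total steps = 4

4


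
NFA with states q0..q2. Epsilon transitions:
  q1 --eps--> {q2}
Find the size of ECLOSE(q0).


Starting from q0
Initialize closure = {q0}
q0 has no outgoing epsilon transitions -> nothing to add
Final closure: {q0}
Size = 1

1


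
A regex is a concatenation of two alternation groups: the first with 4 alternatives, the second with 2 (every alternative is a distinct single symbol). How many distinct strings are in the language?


First group: 4 alternatives
Second group: 2 alternatives
Concatenation: each choice from group 1 pairs with each from group 2
Total = 4 x 2 = 8

8


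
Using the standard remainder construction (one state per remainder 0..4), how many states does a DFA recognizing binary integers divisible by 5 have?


Divisibility by 5 is tracked via the remainder mod 5: 0, 1, ..., 4
The construction assigns one state to each remainder
Number of remainders = 5

5


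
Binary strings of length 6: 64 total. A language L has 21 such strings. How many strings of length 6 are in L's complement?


Alphabet: {0,1}
String length: 6
Total strings of length 6 = 2^6 = 64
Strings in L = 21
Complement = total - |L|
= 64 - 21
= 43

43


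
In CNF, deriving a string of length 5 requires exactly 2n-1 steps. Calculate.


Chomsky Normal Form derivation:
String length n = 5
Each step either:
  - Splits a nonterminal into two (n-1 such steps)
  - Converts a nonterminal to terminal (n such steps)
Total = (n-1) + n = 2n - 1
= 2(5) - 1
= 10 - 1
= 9

9


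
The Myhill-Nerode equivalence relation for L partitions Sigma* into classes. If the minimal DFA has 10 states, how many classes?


Myhill-Nerode theorem:
Number of equivalence classes = number of states in minimal DFA
Minimal DFA states = 10
Therefore equivalence classes = 10

10


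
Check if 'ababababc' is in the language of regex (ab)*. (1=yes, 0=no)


Pattern: (ab)*
String: 'ababababc'
Pattern requires: zero or more repetitions of 'ab'
Length 9 is odd -> cannot be (ab)* -> no match
Result: 0

0


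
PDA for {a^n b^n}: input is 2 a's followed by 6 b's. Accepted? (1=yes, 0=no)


Language requires equal numbers of a's and b's
PDA pushes for each 'a', pops for each 'b'
Number of a's = 2
Number of b's = 6
2 != 6 -> Reject

0


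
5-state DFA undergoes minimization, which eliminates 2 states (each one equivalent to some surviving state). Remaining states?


Original DFA: 5 states
Redundant states removed: 2
Minimized states = original - removed
= 5 - 2
= 3

3


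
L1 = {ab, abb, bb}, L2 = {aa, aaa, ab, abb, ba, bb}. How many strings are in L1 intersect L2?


L1 = {ab, abb, bb}
L2 = {aa, aaa, ab, abb, ba, bb}
Checking each string in L1 against L2:
  'ab': in L2? Yes
  'abb': in L2? Yes
  'bb': in L2? Yes
Intersection = {ab, abb, bb}
|L1 ∩ L2| = 3

3


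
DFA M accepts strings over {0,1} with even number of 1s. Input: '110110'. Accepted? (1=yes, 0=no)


DFA has 2 states: q_even (start, accept=yes) and q_odd
Processing string '110110' character by character:
  Position 0: read '1', 1-count=1 -> q_odd
  Position 1: read '1', 1-count=2 -> q_even
  Position 2: read '0', 1-count=2 -> q_even (no change)
  Position 3: read '1', 1-count=3 -> q_odd
  Position 4: read '1', 1-count=4 -> q_even
  Position 5: read '0', 1-count=4 -> q_even (no change)
Final state: q_even, total 1s = 4 (even); the DFA requires an even count -> accept

1


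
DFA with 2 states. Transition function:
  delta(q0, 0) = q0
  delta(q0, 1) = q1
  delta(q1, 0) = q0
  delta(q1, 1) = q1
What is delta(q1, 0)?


Looking up transition function:
delta(q1, 0) in the table
Row: q1, Column: 0
Result: q0

q0


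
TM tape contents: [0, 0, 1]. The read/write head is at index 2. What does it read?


Tape: [0, 0, 1]
Positions: 0 1 2
Values:    0 0 1
Head at position 2
tape[2] = 1

1


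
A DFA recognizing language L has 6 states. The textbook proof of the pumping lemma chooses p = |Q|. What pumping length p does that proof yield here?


Pumping lemma for regular languages (standard proof):
Take p = |Q|, the number of DFA states.
Any string of length >= |Q| passes through |Q|+1 states while reading its first |Q| symbols,
so by pigeonhole some state repeats, giving the loop that can be pumped.
Here |Q| = 6
Therefore the proof uses p = 6

6


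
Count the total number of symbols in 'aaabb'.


String: 'aaabb'
Counting characters:
  'a' appears 3 time(s)
  'b' appears 2 time(s)
Total length = 3 + 2 = 5

5


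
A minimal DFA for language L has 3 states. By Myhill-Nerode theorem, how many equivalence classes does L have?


Myhill-Nerode theorem:
Number of equivalence classes = number of states in minimal DFA
Minimal DFA states = 3
Therefore equivalence classes = 3

3


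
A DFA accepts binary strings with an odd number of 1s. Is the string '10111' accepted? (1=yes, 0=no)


DFA has 2 states: q_even (start, accept=no) and q_odd
Processing string '10111' character by character:
  Position 0: read '1', 1-count=1 -> q_odd
  Position 1: read '0', 1-count=1 -> q_odd (no change)
  Position 2: read '1', 1-count=2 -> q_even
  Position 3: read '1', 1-count=3 -> q_odd
  Position 4: read '1', 1-count=4 -> q_even
Final state: q_even, total 1s = 4 (even); the DFA requires an odd count -> reject

0


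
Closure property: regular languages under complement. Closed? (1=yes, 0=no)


Regular languages are closed under:
- Union (DFA product construction)
- Intersection (DFA product construction)
- Complement (swap accept/reject states)
- Concatenation (NFA construction)
- Kleene star (NFA construction)
complement is in this list
Therefore: closed

1


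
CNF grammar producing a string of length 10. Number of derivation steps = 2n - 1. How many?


Chomsky Normal Form derivation:
String length n = 10
Each step either:
  - Splits a nonterminal into two (n-1 such steps)
  - Converts a nonterminal to terminal (n such steps)
Total = (n-1) + n = 2n - 1
= 2(10) - 1
= 20 - 1
= 19

19


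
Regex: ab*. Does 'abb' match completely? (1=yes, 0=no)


Pattern: ab*
String: 'abb'
Pattern requires: exactly one 'a' followed by zero or more 'b's
First char is 'a' -> OK
Rest 'bb': all b's? Yes
Result: 1

1


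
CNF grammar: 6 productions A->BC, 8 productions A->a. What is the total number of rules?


CNF allows two rule forms:
  A -> BC (binary): 6 rules
  A -> a (terminal): 8 rules
Total = 6 + 8 = 14

14


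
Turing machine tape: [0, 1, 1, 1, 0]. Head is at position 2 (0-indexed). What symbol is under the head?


Tape: [0, 1, 1, 1, 0]
Positions: 0 1 2 3 4
Values:    0 1 1 1 0
Head at position 2
tape[2] = 1

1


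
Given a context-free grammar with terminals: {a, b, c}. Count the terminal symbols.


Terminal symbols: a, b, c
Counting each: a (#1), b (#2), c (#3)
Total = 3

3


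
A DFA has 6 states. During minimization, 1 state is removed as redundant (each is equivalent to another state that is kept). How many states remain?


Original DFA: 6 states
Redundant states removed: 1
Minimized states = original - removed
= 6 - 1
= 5

5


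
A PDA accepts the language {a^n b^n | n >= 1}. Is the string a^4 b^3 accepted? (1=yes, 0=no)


Language requires equal numbers of a's and b's
PDA pushes for each 'a', pops for each 'b'
Number of a's = 4
Number of b's = 3
4 != 3 -> Reject

0


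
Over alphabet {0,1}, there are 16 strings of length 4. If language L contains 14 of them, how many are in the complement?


Alphabet: {0,1}
String length: 4
Total strings of length 4 = 2^4 = 16
Strings in L = 14
Complement = total - |L|
= 16 - 14
= 2

2


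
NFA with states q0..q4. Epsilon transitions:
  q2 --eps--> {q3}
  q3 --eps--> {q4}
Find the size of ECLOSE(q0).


Starting from q0
Initialize closure = {q0}
q0 has no outgoing epsilon transitions -> nothing to add
Final closure: {q0}
Size = 1

1


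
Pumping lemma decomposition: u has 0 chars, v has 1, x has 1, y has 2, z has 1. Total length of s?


|s| = |u| + |v| + |x| + |y| + |z|
= 0 + 1 + 1 + 2 + 1
= 1 + 1 + 3
= 2 + 3
= 5

5


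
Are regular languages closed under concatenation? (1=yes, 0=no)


Regular languages are closed under all standard operations:
- Union: Yes (product construction)
- Intersection: Yes (product construction)
- Complement: Yes (swap accept/reject)
- Concatenation: Yes (NFA construction)
Operation: concatenation -> Closed

1


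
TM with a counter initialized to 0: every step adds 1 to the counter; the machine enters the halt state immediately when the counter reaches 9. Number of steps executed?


Counter starts at 0. Counting sequence:
  Step 1: counter = 1
  Step 2: counter = 2
  Step 3: counter = 3
  Step 4: counter = 4
  Step 5: counter = 5
  Step 6: counter = 6
  ...
  Step 9: counter = 9
Counter reached 9 -> halt
Total steps = 9

9


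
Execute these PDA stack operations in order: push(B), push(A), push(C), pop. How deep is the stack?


Tracing stack operations:
  push(B) -> stack = [B], depth=1
  push(A) -> stack = [B,A], depth=2
  push(C) -> stack = [B,A,C], depth=3
  pop -> removed C, stack = [B,A], depth=2
Final depth = 2

2


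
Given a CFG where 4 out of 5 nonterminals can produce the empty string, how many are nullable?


Nonterminals: {S, A, B, C, D}
A nonterminal is nullable if it can derive epsilon
Counting nullable nonterminals: 4
Total nullable = 4

4


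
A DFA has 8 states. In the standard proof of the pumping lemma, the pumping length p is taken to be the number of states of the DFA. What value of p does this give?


Pumping lemma for regular languages (standard proof):
Take p = |Q|, the number of DFA states.
Any string of length >= |Q| passes through |Q|+1 states while reading its first |Q| symbols,
so by pigeonhole some state repeats, giving the loop that can be pumped.
Here |Q| = 8
Therefore the proof uses p = 8

8


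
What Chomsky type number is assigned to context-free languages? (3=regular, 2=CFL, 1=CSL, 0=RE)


Chomsky hierarchy levels:
  Type 3: Regular (DFA/NFA/regex)
  Type 2: Context-free (PDA)
  Type 1: Context-sensitive
  Type 0: Recursively enumerable (TM)
'context-free' corresponds to Type 2

2


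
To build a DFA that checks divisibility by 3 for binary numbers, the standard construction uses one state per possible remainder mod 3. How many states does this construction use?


Divisibility by 3 is tracked via the remainder mod 3: 0, 1, ..., 2
The construction assigns one state to each remainder
Number of remainders = 3

3


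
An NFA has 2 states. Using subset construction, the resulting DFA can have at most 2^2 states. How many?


NFA has 2 states
Subset construction: each DFA state = subset of NFA states
Maximum subsets = 2^2
2^2 = 4

4


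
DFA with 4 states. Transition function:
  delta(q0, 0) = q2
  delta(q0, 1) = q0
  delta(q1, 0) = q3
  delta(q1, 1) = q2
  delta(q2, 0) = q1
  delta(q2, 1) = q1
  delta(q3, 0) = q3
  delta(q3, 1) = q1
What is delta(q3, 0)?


Looking up transition function:
delta(q3, 0) in the table
Row: q3, Column: 0
Result: q3

q3


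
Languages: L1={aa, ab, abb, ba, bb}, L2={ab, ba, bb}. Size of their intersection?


L1 = {aa, ab, abb, ba, bb}
L2 = {ab, ba, bb}
Checking each string in L1 against L2:
  'aa': in L2? No
  'ab': in L2? Yes
  'abb': in L2? No
  'ba': in L2? Yes
  'bb': in L2? Yes
Intersection = {ab, ba, bb}
|L1 ∩ L2| = 3

3


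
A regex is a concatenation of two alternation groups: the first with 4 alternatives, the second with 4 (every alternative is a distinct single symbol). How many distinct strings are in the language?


First group: 4 alternatives
Second group: 4 alternatives
Concatenation: each choice from group 1 pairs with each from group 2
Total = 4 x 4 = 16

16


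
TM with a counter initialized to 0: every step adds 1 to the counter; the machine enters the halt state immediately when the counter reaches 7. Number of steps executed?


Counter starts at 0. Counting sequence:
  Step 1: counter = 1
  Step 2: counter = 2
  Step 3: counter = 3
  Step 4: counter = 4
  Step 5: counter = 5
  Step 6: counter = 6
  Step 7: counter = 7
Counter reached 7 -> halt
Total steps = 7

7


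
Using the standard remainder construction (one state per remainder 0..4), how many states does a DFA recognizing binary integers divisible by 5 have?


Divisibility by 5 is tracked via the remainder mod 5: 0, 1, ..., 4
The construction assigns one state to each remainder
Number of remainders = 5

5


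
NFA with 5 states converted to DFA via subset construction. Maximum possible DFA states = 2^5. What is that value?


NFA has 5 states
Subset construction: each DFA state = subset of NFA states
Maximum subsets = 2^5
2^5 = 32

32


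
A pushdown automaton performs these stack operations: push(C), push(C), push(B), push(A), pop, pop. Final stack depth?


Tracing stack operations:
  push(C) -> stack = [C], depth=1
  push(C) -> stack = [C,C], depth=2
  push(B) -> stack = [C,C,B], depth=3
  push(A) -> stack = [C,C,B,A], depth=4
  pop -> removed A, stack = [C,C,B], depth=3
  pop -> removed B, stack = [C,C], depth=2
Final depth = 2

2


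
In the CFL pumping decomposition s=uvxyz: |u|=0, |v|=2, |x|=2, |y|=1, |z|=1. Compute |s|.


|s| = |u| + |v| + |x| + |y| + |z|
= 0 + 2 + 2 + 1 + 1
= 2 + 2 + 2
= 4 + 2
= 6

6


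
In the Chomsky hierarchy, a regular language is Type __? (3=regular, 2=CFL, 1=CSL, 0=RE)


Chomsky hierarchy levels:
  Type 3: Regular (DFA/NFA/regex)
  Type 2: Context-free (PDA)
  Type 1: Context-sensitive
  Type 0: Recursively enumerable (TM)
'regular' corresponds to Type 3

3


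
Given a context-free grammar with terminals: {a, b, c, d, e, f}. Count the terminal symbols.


Terminal symbols: a, b, c, d, e, f
Counting each: a (#1), b (#2), c (#3), d (#4), e (#5), f (#6)
Total = 6

6


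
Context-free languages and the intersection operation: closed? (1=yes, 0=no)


CFL closure properties:
  Closed under: union, concatenation, Kleene star
  NOT closed under: intersection, complement
Operation 'intersection' is in not-closed list -> No (not closed)

0


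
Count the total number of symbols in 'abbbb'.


String: 'abbbb'
Counting characters:
  'a' appears 1 time(s)
  'b' appears 4 time(s)
Total length = 1 + 4 = 5

5


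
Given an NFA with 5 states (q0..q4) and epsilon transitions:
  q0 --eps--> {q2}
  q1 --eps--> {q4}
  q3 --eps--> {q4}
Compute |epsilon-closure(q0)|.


Starting from q0
Initialize closure = {q0}
Follow epsilon from q0 -> add q2
Final closure: {q0, q2}
Size = 2

2


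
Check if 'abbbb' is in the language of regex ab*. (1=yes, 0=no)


Pattern: ab*
String: 'abbbb'
Pattern requires: exactly one 'a' followed by zero or more 'b's
First char is 'a' -> OK
Rest 'bbbb': all b's? Yes
Result: 1

1


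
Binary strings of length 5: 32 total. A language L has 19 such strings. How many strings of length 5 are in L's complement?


Alphabet: {0,1}
String length: 5
Total strings of length 5 = 2^5 = 32
Strings in L = 19
Complement = total - |L|
= 32 - 19
= 13

13


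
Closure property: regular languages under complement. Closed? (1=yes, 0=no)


Regular languages are closed under:
- Union (DFA product construction)
- Intersection (DFA product construction)
- Complement (swap accept/reject states)
- Concatenation (NFA construction)
- Kleene star (NFA construction)
complement is in this list
Therefore: closed

1


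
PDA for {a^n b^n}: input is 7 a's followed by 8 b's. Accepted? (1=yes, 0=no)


Language requires equal numbers of a's and b's
PDA pushes for each 'a', pops for each 'b'
Number of a's = 7
Number of b's = 8
7 != 8 -> Reject

0


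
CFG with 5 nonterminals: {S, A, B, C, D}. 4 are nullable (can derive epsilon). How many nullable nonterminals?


Nonterminals: {S, A, B, C, D}
A nonterminal is nullable if it can derive epsilon
Counting nullable nonterminals: 4
Total nullable = 4

4


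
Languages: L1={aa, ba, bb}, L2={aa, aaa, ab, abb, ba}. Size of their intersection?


L1 = {aa, ba, bb}
L2 = {aa, aaa, ab, abb, ba}
Checking each string in L1 against L2:
  'aa': in L2? Yes
  'ba': in L2? Yes
  'bb': in L2? No
Intersection = {aa, ba}
|L1 ∩ L2| = 2

2


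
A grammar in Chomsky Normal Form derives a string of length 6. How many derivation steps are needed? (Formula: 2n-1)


Chomsky Normal Form derivation:
String length n = 6
Each step either:
  - Splits a nonterminal into two (n-1 such steps)
  - Converts a nonterminal to terminal (n such steps)
Total = (n-1) + n = 2n - 1
= 2(6) - 1
= 12 - 1
= 11

11


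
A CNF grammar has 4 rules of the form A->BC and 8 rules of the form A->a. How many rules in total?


CNF allows two rule forms:
  A -> BC (binary): 4 rules
  A -> a (terminal): 8 rules
Total = 4 + 8 = 12

12
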